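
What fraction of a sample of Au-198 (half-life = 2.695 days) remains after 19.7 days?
N/N₀ = (1/2)^(t/t½) = 0.006303 = 0.63%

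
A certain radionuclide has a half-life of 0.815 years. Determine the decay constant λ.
λ = ln(2)/t½ = 0.8505 year⁻¹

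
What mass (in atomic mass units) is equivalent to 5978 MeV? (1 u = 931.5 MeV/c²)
m = E/c² = 6.418 u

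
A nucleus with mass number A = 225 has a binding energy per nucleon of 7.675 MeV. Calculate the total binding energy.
B.E. = 7.675 × 225 = 1727 MeV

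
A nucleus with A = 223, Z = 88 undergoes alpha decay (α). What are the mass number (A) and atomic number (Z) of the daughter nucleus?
Daughter: A = 219, Z = 86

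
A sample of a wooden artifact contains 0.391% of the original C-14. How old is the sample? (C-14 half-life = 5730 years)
Age = t½ × log₂(1/ratio) = 45830 years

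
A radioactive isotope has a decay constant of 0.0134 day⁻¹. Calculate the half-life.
t½ = ln(2)/λ = 51.73 days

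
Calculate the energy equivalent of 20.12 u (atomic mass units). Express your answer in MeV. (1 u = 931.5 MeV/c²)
E = mc² = 18740 MeV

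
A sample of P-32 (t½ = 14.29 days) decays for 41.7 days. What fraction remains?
N/N₀ = (1/2)^(t/t½) = 0.1323 = 13.2%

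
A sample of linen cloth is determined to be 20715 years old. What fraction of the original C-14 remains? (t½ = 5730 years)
N/N₀ = (1/2)^(t/t½) = 0.08161 = 8.16%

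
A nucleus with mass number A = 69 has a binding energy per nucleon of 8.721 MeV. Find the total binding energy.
B.E. = 8.721 × 69 = 601.7 MeV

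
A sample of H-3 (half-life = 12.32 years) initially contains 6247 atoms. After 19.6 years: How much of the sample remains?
N = N₀(1/2)^(t/t½) = 2074 atoms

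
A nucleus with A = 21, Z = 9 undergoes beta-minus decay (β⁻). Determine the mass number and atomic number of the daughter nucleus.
Daughter: A = 21, Z = 10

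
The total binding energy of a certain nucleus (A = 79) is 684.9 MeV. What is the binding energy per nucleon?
B.E./A = 684.9/79 = 8.67 MeV/nucleon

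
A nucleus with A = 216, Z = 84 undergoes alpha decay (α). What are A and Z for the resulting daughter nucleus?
Daughter: A = 212, Z = 82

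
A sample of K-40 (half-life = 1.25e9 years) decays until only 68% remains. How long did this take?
t = t½ × log₂(N₀/N) = 6.955e8 years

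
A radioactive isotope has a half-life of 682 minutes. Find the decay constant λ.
λ = ln(2)/t½ = 0.001016 minute⁻¹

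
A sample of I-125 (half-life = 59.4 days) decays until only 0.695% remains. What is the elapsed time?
t = t½ × log₂(N₀/N) = 425.8 days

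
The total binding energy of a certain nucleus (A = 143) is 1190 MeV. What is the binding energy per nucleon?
B.E./A = 1190/143 = 8.322 MeV/nucleon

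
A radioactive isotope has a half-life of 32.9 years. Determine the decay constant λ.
λ = ln(2)/t½ = 0.02107 year⁻¹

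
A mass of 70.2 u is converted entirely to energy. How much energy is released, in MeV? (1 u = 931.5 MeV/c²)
E = mc² = 65390 MeV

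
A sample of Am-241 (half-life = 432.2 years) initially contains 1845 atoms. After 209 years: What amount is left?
N = N₀(1/2)^(t/t½) = 1320 atoms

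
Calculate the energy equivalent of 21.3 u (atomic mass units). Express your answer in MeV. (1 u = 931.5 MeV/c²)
E = mc² = 19840 MeV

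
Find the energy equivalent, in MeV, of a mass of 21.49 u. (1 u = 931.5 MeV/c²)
E = mc² = 20020 MeV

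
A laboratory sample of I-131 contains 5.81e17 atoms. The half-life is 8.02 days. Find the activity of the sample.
A = λN = 5.021e16 decays/day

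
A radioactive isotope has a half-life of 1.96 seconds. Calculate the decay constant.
λ = ln(2)/t½ = 0.3536 second⁻¹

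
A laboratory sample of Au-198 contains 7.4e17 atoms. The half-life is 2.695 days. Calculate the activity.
A = λN = 1.903e17 decays/day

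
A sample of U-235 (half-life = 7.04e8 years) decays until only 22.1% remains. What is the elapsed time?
t = t½ × log₂(N₀/N) = 1.533e9 years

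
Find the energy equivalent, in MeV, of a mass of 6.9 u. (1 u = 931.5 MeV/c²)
E = mc² = 6427 MeV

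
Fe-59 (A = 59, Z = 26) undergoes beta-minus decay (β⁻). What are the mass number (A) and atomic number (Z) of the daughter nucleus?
Daughter: A = 59, Z = 27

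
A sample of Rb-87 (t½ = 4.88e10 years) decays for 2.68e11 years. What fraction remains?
N/N₀ = (1/2)^(t/t½) = 0.02222 = 2.22%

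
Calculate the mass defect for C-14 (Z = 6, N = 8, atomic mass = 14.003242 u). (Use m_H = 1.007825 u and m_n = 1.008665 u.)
Δm = Z·m_H + N·m_n − M = 0.113 u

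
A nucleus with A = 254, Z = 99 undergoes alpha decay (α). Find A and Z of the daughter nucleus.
Daughter: A = 250, Z = 97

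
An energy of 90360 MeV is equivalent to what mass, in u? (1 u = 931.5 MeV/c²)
m = E/c² = 97 u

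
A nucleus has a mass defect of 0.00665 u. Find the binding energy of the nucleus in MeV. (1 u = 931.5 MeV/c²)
B.E. = Δm × 931.5 = 6.194 MeV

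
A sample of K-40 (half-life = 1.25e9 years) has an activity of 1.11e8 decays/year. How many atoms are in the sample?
N = A/λ = 2.002e17 atoms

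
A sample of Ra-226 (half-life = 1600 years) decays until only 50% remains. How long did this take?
t = t½ × log₂(N₀/N) = 1600 years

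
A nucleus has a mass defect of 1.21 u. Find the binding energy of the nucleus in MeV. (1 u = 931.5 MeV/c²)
B.E. = Δm × 931.5 = 1127 MeV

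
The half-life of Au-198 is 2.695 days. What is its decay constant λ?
λ = ln(2)/t½ = 0.2572 day⁻¹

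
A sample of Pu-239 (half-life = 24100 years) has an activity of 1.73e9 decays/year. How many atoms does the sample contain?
N = A/λ = 6.015e13 atoms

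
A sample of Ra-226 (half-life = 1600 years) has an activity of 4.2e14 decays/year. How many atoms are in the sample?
N = A/λ = 9.695e17 atoms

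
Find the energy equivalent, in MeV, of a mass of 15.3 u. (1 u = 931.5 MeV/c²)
E = mc² = 14250 MeV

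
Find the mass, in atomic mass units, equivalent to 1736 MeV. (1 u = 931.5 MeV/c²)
m = E/c² = 1.864 u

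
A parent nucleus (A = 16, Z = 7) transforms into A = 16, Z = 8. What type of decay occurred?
ΔA = 0, ΔZ = +1 ⇒ beta-minus decay (β⁻)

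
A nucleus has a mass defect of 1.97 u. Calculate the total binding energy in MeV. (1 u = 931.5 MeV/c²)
B.E. = Δm × 931.5 = 1835 MeV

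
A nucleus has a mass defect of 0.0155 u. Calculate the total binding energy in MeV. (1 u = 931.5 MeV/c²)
B.E. = Δm × 931.5 = 14.44 MeV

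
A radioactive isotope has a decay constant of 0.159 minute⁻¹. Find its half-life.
t½ = ln(2)/λ = 4.359 minutes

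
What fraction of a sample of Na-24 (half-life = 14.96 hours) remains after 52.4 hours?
N/N₀ = (1/2)^(t/t½) = 0.08822 = 8.82%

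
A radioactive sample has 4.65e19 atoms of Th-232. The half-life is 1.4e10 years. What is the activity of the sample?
A = λN = 2.302e9 decays/year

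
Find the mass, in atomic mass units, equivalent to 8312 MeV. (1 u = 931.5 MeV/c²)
m = E/c² = 8.923 u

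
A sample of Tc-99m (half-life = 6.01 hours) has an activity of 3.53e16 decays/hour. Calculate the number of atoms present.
N = A/λ = 3.061e17 atoms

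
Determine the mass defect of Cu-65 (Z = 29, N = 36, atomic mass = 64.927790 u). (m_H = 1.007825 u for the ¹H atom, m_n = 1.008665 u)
Δm = Z·m_H + N·m_n − M = 0.6111 u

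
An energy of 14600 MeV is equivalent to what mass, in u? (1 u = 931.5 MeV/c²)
m = E/c² = 15.67 u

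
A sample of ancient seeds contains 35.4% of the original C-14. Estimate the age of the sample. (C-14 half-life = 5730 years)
Age = t½ × log₂(1/ratio) = 8585 years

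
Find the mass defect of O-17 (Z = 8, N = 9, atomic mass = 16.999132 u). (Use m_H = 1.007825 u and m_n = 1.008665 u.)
Δm = Z·m_H + N·m_n − M = 0.1415 u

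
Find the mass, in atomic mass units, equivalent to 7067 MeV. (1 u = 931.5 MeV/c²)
m = E/c² = 7.587 u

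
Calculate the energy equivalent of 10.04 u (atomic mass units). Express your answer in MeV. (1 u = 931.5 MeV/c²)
E = mc² = 9352 MeV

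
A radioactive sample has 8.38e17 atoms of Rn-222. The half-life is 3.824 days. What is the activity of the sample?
A = λN = 1.519e17 decays/day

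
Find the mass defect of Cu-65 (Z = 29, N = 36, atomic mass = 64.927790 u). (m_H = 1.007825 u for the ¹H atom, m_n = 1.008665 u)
Δm = Z·m_H + N·m_n − M = 0.6111 u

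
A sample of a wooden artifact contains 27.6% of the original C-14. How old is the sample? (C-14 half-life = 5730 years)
Age = t½ × log₂(1/ratio) = 10640 years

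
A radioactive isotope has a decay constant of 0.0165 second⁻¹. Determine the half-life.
t½ = ln(2)/λ = 42.01 seconds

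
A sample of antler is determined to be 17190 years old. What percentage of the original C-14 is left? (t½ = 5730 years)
N/N₀ = (1/2)^(t/t½) = 0.125 = 12.5%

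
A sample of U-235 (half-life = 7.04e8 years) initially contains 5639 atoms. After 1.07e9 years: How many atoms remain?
N = N₀(1/2)^(t/t½) = 1966 atoms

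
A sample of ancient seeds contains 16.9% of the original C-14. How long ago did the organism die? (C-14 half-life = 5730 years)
Age = t½ × log₂(1/ratio) = 14700 years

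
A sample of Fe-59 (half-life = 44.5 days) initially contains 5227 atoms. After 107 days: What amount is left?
N = N₀(1/2)^(t/t½) = 987.3 atoms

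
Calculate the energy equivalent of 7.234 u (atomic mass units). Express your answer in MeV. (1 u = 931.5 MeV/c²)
E = mc² = 6738 MeV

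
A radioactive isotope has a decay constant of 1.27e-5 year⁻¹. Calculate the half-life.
t½ = ln(2)/λ = 54580 years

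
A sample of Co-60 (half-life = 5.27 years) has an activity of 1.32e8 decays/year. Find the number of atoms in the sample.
N = A/λ = 1.004e9 atoms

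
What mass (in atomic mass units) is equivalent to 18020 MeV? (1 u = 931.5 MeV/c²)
m = E/c² = 19.35 u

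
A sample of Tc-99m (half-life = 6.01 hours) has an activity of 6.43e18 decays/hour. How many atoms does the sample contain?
N = A/λ = 5.575e19 atoms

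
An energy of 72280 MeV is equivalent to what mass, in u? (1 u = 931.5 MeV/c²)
m = E/c² = 77.6 u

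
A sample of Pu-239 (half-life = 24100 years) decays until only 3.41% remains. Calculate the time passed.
t = t½ × log₂(N₀/N) = 1.175e5 years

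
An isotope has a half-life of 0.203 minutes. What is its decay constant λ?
λ = ln(2)/t½ = 3.415 minute⁻¹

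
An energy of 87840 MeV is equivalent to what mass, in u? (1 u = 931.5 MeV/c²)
m = E/c² = 94.3 u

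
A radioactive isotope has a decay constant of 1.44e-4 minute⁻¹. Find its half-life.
t½ = ln(2)/λ = 4814 minutes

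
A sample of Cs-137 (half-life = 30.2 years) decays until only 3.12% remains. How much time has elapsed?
t = t½ × log₂(N₀/N) = 151.1 years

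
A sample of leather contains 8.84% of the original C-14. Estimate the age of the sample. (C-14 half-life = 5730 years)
Age = t½ × log₂(1/ratio) = 20050 years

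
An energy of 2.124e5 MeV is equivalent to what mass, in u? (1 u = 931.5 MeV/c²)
m = E/c² = 228 u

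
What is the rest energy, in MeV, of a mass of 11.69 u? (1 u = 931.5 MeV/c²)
E = mc² = 10890 MeV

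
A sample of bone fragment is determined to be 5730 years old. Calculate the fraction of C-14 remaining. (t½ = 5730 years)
N/N₀ = (1/2)^(t/t½) = 0.5 = 50%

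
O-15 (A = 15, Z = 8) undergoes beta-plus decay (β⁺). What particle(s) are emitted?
β⁺: positron (e⁺) + neutrino (νₑ)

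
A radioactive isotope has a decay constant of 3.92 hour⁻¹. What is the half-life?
t½ = ln(2)/λ = 0.1768 hours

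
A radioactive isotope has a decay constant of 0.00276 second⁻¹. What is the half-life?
t½ = ln(2)/λ = 251.1 seconds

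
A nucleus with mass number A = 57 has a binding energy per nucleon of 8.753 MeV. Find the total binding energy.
B.E. = 8.753 × 57 = 498.9 MeV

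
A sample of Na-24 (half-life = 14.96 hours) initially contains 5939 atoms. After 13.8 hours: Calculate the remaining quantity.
N = N₀(1/2)^(t/t½) = 3133 atoms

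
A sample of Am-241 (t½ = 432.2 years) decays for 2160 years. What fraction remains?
N/N₀ = (1/2)^(t/t½) = 0.0313 = 3.13%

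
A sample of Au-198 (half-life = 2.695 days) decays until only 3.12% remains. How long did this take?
t = t½ × log₂(N₀/N) = 13.48 days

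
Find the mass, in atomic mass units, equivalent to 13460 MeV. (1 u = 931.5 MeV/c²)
m = E/c² = 14.45 u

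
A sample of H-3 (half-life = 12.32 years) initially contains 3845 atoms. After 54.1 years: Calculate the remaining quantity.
N = N₀(1/2)^(t/t½) = 183.2 atoms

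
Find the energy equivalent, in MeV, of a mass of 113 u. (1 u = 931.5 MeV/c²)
E = mc² = 1.053e5 MeV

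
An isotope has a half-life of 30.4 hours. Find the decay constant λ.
λ = ln(2)/t½ = 0.0228 hour⁻¹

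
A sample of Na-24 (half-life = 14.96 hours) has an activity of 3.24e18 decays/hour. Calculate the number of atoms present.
N = A/λ = 6.993e19 atoms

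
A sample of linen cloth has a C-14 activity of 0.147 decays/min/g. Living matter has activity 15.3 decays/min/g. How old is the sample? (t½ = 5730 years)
Age = t½ × log₂(A₀/A) = 38400 years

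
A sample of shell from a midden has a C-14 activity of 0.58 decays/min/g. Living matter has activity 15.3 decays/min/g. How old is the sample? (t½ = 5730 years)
Age = t½ × log₂(A₀/A) = 27050 years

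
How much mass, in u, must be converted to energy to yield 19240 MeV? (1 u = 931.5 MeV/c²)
m = E/c² = 20.65 u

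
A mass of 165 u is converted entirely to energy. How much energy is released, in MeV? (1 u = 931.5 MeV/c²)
E = mc² = 1.537e5 MeV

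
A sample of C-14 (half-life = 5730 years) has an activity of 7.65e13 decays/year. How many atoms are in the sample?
N = A/λ = 6.324e17 atoms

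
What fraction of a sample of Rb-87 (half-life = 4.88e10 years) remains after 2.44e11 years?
N/N₀ = (1/2)^(t/t½) = 0.03125 = 3.12%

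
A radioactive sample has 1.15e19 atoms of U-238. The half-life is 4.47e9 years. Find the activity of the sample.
A = λN = 1.783e9 decays/year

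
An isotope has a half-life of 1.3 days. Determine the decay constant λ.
λ = ln(2)/t½ = 0.5332 day⁻¹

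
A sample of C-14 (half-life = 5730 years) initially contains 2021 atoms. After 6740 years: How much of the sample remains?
N = N₀(1/2)^(t/t½) = 894.3 atoms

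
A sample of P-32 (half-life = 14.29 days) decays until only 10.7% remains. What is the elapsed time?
t = t½ × log₂(N₀/N) = 46.08 days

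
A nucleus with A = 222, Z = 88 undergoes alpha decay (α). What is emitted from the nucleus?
α particle = ⁴₂He (2 protons + 2 neutrons)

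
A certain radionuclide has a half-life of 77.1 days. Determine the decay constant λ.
λ = ln(2)/t½ = 0.00899 day⁻¹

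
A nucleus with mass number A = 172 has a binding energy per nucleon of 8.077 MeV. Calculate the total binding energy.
B.E. = 8.077 × 172 = 1389 MeV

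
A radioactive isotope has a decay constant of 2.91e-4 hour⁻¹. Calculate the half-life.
t½ = ln(2)/λ = 2382 hours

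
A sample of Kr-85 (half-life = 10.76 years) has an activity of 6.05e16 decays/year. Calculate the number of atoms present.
N = A/λ = 9.392e17 atoms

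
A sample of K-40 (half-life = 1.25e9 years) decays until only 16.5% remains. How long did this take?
t = t½ × log₂(N₀/N) = 3.249e9 years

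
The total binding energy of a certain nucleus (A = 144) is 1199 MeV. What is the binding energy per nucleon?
B.E./A = 1199/144 = 8.326 MeV/nucleon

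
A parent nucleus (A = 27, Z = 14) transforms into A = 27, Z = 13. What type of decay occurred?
ΔA = 0, ΔZ = -1 ⇒ beta-plus decay (β⁺) or electron capture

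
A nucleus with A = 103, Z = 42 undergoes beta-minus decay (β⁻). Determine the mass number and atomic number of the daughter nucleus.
Daughter: A = 103, Z = 43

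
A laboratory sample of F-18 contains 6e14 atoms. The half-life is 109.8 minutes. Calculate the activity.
A = λN = 3.788e12 decays/minute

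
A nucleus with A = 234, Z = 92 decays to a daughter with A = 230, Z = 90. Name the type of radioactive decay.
ΔA = -4, ΔZ = -2 ⇒ alpha decay (α)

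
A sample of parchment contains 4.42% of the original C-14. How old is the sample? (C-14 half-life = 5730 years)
Age = t½ × log₂(1/ratio) = 25780 years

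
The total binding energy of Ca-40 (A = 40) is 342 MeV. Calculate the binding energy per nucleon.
B.E./A = 342/40 = 8.55 MeV/nucleon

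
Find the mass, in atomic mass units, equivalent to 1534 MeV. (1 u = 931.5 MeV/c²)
m = E/c² = 1.647 u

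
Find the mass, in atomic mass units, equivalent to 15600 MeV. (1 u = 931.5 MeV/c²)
m = E/c² = 16.75 u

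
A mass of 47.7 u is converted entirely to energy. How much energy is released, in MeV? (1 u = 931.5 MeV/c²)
E = mc² = 44430 MeV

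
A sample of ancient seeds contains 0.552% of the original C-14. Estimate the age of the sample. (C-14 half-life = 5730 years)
Age = t½ × log₂(1/ratio) = 42980 years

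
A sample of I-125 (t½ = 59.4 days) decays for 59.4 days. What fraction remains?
N/N₀ = (1/2)^(t/t½) = 0.5 = 50%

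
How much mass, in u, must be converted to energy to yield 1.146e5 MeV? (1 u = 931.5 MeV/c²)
m = E/c² = 123 u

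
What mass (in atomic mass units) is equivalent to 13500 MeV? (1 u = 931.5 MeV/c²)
m = E/c² = 14.49 u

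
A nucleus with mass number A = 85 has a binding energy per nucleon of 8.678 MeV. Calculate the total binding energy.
B.E. = 8.678 × 85 = 737.6 MeV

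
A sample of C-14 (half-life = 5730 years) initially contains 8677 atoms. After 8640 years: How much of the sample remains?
N = N₀(1/2)^(t/t½) = 3051 atoms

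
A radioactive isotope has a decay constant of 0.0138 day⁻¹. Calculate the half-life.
t½ = ln(2)/λ = 50.23 days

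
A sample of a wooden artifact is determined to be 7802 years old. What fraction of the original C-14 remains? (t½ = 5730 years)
N/N₀ = (1/2)^(t/t½) = 0.3891 = 38.9%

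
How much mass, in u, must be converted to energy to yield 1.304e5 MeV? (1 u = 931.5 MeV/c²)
m = E/c² = 140 u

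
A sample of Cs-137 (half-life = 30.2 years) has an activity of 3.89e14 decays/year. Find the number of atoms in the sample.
N = A/λ = 1.695e16 atoms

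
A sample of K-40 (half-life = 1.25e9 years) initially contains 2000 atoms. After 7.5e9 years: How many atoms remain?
N = N₀(1/2)^(t/t½) = 31.25 atoms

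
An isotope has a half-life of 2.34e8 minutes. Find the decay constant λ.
λ = ln(2)/t½ = 2.962e-9 minute⁻¹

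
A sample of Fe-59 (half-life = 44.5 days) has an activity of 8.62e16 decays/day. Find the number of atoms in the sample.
N = A/λ = 5.534e18 atoms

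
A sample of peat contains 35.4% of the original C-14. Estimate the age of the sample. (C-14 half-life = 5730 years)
Age = t½ × log₂(1/ratio) = 8585 years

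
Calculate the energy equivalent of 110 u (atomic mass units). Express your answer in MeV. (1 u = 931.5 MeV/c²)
E = mc² = 1.025e5 MeV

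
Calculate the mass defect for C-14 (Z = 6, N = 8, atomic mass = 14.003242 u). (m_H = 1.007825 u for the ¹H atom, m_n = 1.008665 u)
Δm = Z·m_H + N·m_n − M = 0.113 u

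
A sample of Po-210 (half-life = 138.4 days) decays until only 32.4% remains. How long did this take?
t = t½ × log₂(N₀/N) = 225 days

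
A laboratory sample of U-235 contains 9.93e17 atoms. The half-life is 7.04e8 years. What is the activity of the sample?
A = λN = 9.777e8 decays/year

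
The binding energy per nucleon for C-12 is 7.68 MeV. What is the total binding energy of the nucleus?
B.E. = 7.68 × 12 = 92.16 MeV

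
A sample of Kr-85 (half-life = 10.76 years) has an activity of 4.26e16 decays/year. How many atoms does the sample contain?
N = A/λ = 6.613e17 atoms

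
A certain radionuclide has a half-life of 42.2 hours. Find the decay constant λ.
λ = ln(2)/t½ = 0.01643 hour⁻¹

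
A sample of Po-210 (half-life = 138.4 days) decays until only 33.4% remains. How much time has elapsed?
t = t½ × log₂(N₀/N) = 219 days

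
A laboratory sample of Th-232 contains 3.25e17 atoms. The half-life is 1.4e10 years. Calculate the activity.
A = λN = 1.609e7 decays/year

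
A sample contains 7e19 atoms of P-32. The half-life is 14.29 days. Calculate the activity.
A = λN = 3.395e18 decays/day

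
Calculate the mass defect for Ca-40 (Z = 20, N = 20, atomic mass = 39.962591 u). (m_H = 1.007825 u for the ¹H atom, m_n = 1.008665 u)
Δm = Z·m_H + N·m_n − M = 0.3672 u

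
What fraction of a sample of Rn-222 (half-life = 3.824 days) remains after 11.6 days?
N/N₀ = (1/2)^(t/t½) = 0.1221 = 12.2%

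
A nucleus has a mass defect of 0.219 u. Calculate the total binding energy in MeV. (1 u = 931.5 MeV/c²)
B.E. = Δm × 931.5 = 204 MeV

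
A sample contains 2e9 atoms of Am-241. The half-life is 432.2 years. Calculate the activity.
A = λN = 3.208e6 decays/year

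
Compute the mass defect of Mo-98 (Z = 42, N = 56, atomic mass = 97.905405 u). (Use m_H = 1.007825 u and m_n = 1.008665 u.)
Δm = Z·m_H + N·m_n − M = 0.9085 u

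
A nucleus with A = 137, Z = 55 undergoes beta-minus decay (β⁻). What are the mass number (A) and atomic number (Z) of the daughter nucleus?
Daughter: A = 137, Z = 56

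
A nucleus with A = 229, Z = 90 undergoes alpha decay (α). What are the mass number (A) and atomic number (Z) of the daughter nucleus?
Daughter: A = 225, Z = 88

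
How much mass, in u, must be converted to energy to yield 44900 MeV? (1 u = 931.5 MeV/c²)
m = E/c² = 48.2 u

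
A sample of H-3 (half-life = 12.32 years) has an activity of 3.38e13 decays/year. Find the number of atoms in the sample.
N = A/λ = 6.008e14 atoms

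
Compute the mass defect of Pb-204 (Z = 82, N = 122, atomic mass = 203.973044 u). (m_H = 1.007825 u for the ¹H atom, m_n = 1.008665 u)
Δm = Z·m_H + N·m_n − M = 1.726 u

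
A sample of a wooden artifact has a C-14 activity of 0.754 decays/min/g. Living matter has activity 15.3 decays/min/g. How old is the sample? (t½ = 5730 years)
Age = t½ × log₂(A₀/A) = 24880 years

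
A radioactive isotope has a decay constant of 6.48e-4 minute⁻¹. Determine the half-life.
t½ = ln(2)/λ = 1070 minutes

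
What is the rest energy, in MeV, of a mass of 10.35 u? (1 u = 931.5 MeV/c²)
E = mc² = 9641 MeV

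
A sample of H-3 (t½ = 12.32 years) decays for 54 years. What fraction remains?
N/N₀ = (1/2)^(t/t½) = 0.04792 = 4.79%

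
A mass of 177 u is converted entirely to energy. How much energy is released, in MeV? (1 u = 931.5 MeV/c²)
E = mc² = 1.649e5 MeV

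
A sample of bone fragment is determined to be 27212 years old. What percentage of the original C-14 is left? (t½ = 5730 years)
N/N₀ = (1/2)^(t/t½) = 0.03719 = 3.72%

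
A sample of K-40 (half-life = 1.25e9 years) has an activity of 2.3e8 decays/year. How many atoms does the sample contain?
N = A/λ = 4.148e17 atoms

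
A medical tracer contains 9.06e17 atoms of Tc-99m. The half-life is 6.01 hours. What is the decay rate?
A = λN = 1.045e17 decays/hour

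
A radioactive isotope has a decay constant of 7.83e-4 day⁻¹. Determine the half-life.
t½ = ln(2)/λ = 885.2 days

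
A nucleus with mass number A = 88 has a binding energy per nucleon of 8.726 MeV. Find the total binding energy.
B.E. = 8.726 × 88 = 767.9 MeV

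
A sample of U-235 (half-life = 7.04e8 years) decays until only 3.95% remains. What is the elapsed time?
t = t½ × log₂(N₀/N) = 3.282e9 years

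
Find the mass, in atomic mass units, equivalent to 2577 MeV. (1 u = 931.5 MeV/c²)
m = E/c² = 2.767 u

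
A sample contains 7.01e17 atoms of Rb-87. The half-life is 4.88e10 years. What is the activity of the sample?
A = λN = 9.957e6 decays/year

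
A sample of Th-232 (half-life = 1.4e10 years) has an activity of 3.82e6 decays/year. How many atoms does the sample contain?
N = A/λ = 7.716e16 atoms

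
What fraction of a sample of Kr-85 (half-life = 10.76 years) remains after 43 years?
N/N₀ = (1/2)^(t/t½) = 0.06266 = 6.27%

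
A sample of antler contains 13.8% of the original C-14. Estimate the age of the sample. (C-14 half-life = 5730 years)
Age = t½ × log₂(1/ratio) = 16370 years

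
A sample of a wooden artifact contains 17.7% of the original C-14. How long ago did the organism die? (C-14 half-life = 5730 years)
Age = t½ × log₂(1/ratio) = 14310 years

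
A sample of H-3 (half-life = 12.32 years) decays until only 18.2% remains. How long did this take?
t = t½ × log₂(N₀/N) = 30.28 years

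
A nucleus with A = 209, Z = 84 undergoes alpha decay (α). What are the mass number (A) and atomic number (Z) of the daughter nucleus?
Daughter: A = 205, Z = 82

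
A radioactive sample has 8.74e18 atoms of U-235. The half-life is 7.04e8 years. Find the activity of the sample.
A = λN = 8.605e9 decays/year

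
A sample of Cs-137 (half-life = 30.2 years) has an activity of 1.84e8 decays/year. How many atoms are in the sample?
N = A/λ = 8.017e9 atoms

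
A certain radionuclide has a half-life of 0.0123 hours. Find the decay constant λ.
λ = ln(2)/t½ = 56.35 hour⁻¹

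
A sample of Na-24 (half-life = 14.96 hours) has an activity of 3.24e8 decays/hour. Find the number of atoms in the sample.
N = A/λ = 6.993e9 atoms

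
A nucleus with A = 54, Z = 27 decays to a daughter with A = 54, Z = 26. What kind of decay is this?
ΔA = 0, ΔZ = -1 ⇒ beta-plus decay (β⁺) or electron capture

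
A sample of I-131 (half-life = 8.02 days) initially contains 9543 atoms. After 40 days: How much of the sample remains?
N = N₀(1/2)^(t/t½) = 300.8 atoms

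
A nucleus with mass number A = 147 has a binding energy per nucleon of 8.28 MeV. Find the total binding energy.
B.E. = 8.28 × 147 = 1217 MeV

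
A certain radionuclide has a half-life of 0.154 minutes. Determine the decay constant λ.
λ = ln(2)/t½ = 4.501 minute⁻¹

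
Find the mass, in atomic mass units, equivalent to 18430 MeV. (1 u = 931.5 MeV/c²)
m = E/c² = 19.79 u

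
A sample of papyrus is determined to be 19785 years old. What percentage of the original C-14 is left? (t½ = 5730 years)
N/N₀ = (1/2)^(t/t½) = 0.09132 = 9.13%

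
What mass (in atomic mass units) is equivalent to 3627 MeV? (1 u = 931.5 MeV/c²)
m = E/c² = 3.894 u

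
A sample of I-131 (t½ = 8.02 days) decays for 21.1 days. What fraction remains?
N/N₀ = (1/2)^(t/t½) = 0.1614 = 16.1%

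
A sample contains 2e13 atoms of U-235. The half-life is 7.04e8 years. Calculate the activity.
A = λN = 19690 decays/year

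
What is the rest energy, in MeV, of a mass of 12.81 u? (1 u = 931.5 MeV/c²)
E = mc² = 11930 MeV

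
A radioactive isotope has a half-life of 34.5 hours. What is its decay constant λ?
λ = ln(2)/t½ = 0.02009 hour⁻¹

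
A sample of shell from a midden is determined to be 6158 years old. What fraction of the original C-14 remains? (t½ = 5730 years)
N/N₀ = (1/2)^(t/t½) = 0.4748 = 47.5%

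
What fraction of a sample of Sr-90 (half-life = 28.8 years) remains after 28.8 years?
N/N₀ = (1/2)^(t/t½) = 0.5 = 50%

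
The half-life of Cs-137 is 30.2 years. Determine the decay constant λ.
λ = ln(2)/t½ = 0.02295 year⁻¹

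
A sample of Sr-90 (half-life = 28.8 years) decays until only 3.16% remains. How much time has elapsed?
t = t½ × log₂(N₀/N) = 143.5 years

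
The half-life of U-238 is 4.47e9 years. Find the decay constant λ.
λ = ln(2)/t½ = 1.551e-10 year⁻¹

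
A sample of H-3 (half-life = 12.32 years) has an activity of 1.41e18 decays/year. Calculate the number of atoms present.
N = A/λ = 2.506e19 atoms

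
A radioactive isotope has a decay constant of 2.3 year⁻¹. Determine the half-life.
t½ = ln(2)/λ = 0.3014 years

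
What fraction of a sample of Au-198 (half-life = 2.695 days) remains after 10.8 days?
N/N₀ = (1/2)^(t/t½) = 0.06218 = 6.22%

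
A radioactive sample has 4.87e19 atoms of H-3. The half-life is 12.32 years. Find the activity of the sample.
A = λN = 2.74e18 decays/year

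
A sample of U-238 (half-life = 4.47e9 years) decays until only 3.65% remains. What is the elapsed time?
t = t½ × log₂(N₀/N) = 2.135e10 years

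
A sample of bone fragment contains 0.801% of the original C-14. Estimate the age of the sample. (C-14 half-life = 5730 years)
Age = t½ × log₂(1/ratio) = 39900 years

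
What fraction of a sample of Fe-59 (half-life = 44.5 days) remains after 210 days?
N/N₀ = (1/2)^(t/t½) = 0.03797 = 3.8%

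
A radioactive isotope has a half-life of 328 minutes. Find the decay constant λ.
λ = ln(2)/t½ = 0.002113 minute⁻¹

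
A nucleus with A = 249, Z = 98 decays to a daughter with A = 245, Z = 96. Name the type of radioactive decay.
ΔA = -4, ΔZ = -2 ⇒ alpha decay (α)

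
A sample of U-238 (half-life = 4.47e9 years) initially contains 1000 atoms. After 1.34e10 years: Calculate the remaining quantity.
N = N₀(1/2)^(t/t½) = 125.2 atoms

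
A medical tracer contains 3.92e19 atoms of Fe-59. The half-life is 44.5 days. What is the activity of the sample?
A = λN = 6.106e17 decays/day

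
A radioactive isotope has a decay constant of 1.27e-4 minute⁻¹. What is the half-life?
t½ = ln(2)/λ = 5458 minutes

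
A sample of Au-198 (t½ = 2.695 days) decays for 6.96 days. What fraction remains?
N/N₀ = (1/2)^(t/t½) = 0.1669 = 16.7%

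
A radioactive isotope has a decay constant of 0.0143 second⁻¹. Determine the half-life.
t½ = ln(2)/λ = 48.47 seconds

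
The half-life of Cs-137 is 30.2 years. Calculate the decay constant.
λ = ln(2)/t½ = 0.02295 year⁻¹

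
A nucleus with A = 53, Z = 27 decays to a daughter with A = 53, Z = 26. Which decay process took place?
ΔA = 0, ΔZ = -1 ⇒ beta-plus decay (β⁺) or electron capture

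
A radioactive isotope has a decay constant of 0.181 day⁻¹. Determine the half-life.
t½ = ln(2)/λ = 3.83 days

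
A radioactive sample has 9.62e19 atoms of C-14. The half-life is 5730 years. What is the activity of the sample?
A = λN = 1.164e16 decays/year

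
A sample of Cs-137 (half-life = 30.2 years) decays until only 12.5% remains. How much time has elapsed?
t = t½ × log₂(N₀/N) = 90.6 years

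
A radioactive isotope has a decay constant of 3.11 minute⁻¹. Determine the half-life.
t½ = ln(2)/λ = 0.2229 minutes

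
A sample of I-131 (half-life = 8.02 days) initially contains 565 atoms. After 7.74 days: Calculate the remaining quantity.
N = N₀(1/2)^(t/t½) = 289.4 atoms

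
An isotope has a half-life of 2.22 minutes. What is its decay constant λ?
λ = ln(2)/t½ = 0.3122 minute⁻¹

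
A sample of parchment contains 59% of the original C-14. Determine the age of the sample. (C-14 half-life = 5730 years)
Age = t½ × log₂(1/ratio) = 4362 years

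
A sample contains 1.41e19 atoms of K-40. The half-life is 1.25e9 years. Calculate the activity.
A = λN = 7.819e9 decays/year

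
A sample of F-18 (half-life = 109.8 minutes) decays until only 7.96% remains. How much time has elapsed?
t = t½ × log₂(N₀/N) = 400.9 minutes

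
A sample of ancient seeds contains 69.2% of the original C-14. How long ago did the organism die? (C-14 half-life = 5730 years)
Age = t½ × log₂(1/ratio) = 3044 years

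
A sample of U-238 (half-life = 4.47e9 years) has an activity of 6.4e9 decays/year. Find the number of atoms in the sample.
N = A/λ = 4.127e19 atoms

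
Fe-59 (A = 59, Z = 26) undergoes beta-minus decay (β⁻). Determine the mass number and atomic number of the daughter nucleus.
Daughter: A = 59, Z = 27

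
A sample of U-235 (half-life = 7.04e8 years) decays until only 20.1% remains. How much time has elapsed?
t = t½ × log₂(N₀/N) = 1.63e9 years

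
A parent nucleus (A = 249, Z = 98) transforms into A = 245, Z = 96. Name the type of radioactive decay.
ΔA = -4, ΔZ = -2 ⇒ alpha decay (α)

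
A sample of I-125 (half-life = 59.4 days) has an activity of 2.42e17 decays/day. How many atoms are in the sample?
N = A/λ = 2.074e19 atoms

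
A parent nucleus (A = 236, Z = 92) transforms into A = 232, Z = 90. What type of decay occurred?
ΔA = -4, ΔZ = -2 ⇒ alpha decay (α)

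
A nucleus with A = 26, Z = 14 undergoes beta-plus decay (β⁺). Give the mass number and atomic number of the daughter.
Daughter: A = 26, Z = 13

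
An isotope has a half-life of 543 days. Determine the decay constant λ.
λ = ln(2)/t½ = 0.001277 day⁻¹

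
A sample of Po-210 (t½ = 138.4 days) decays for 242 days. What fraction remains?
N/N₀ = (1/2)^(t/t½) = 0.2976 = 29.8%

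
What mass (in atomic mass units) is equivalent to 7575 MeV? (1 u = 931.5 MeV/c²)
m = E/c² = 8.132 u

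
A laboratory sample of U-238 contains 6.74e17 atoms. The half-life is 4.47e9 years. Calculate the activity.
A = λN = 1.045e8 decays/year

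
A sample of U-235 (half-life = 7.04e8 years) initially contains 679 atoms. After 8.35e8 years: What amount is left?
N = N₀(1/2)^(t/t½) = 298.4 atoms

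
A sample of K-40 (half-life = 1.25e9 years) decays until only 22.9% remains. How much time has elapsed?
t = t½ × log₂(N₀/N) = 2.658e9 years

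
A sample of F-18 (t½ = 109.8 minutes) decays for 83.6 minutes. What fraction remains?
N/N₀ = (1/2)^(t/t½) = 0.5899 = 59%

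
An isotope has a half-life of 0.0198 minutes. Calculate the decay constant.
λ = ln(2)/t½ = 35.01 minute⁻¹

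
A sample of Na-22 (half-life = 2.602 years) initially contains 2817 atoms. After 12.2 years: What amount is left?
N = N₀(1/2)^(t/t½) = 109.2 atoms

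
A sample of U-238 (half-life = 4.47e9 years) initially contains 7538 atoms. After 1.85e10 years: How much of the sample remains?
N = N₀(1/2)^(t/t½) = 427.9 atoms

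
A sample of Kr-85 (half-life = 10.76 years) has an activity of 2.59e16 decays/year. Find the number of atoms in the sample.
N = A/λ = 4.021e17 atoms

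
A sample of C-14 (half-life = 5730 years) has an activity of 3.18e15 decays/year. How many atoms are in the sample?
N = A/λ = 2.629e19 atoms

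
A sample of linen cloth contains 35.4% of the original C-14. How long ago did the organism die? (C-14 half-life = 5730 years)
Age = t½ × log₂(1/ratio) = 8585 years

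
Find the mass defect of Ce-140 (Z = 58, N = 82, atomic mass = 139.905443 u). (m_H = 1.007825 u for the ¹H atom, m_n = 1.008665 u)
Δm = Z·m_H + N·m_n − M = 1.259 u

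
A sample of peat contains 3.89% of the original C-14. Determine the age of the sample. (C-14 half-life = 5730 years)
Age = t½ × log₂(1/ratio) = 26840 years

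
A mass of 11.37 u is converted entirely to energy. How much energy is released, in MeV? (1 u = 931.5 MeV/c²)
E = mc² = 10590 MeV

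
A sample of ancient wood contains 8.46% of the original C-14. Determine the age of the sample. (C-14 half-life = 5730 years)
Age = t½ × log₂(1/ratio) = 20420 years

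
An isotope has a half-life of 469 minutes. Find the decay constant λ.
λ = ln(2)/t½ = 0.001478 minute⁻¹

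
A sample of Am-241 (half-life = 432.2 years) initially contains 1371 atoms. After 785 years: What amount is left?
N = N₀(1/2)^(t/t½) = 389.3 atoms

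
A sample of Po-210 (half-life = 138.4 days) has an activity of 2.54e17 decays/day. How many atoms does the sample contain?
N = A/λ = 5.072e19 atoms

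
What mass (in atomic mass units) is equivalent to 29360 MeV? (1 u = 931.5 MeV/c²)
m = E/c² = 31.52 u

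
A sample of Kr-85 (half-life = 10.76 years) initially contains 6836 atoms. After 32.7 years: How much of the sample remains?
N = N₀(1/2)^(t/t½) = 831.7 atoms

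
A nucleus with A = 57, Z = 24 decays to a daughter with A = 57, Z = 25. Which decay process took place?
ΔA = 0, ΔZ = +1 ⇒ beta-minus decay (β⁻)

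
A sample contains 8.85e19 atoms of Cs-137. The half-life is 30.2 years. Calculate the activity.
A = λN = 2.031e18 decays/year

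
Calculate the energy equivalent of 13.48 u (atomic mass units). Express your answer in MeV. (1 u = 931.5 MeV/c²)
E = mc² = 12560 MeV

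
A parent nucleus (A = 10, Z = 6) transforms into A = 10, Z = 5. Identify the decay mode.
ΔA = 0, ΔZ = -1 ⇒ beta-plus decay (β⁺) or electron capture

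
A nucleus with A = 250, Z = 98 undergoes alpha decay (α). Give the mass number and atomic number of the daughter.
Daughter: A = 246, Z = 96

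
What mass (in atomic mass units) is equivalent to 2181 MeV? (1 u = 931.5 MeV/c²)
m = E/c² = 2.341 u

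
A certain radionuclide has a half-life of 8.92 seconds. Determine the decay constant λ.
λ = ln(2)/t½ = 0.07771 second⁻¹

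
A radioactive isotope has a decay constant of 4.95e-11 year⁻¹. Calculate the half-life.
t½ = ln(2)/λ = 1.4e10 years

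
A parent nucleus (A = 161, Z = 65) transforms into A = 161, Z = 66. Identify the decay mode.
ΔA = 0, ΔZ = +1 ⇒ beta-minus decay (β⁻)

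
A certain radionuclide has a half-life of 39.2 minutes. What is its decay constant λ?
λ = ln(2)/t½ = 0.01768 minute⁻¹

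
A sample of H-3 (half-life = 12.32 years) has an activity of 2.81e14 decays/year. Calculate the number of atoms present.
N = A/λ = 4.994e15 atoms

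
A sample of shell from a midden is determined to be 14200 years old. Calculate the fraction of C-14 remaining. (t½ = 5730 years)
N/N₀ = (1/2)^(t/t½) = 0.1795 = 17.9%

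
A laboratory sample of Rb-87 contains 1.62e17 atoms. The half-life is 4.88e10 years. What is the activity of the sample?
A = λN = 2.301e6 decays/year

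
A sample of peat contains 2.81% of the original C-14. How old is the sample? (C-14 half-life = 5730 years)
Age = t½ × log₂(1/ratio) = 29530 years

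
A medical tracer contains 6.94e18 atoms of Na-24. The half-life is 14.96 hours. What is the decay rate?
A = λN = 3.216e17 decays/hour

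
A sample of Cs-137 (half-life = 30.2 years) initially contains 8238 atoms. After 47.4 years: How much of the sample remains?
N = N₀(1/2)^(t/t½) = 2776 atoms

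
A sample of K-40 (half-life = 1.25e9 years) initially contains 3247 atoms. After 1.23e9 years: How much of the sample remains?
N = N₀(1/2)^(t/t½) = 1642 atoms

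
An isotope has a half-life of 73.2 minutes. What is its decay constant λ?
λ = ln(2)/t½ = 0.009469 minute⁻¹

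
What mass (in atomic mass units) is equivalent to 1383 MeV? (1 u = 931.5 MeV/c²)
m = E/c² = 1.485 u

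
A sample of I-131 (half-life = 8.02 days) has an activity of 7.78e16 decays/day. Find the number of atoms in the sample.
N = A/λ = 9.002e17 atoms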